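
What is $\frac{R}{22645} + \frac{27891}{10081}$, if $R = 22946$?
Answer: $\frac{123272903}{32612035} \approx 3.78$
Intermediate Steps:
$\frac{R}{22645} + \frac{27891}{10081} = \frac{22946}{22645} + \frac{27891}{10081} = 22946 \cdot \frac{1}{22645} + 27891 \cdot \frac{1}{10081} = \frac{3278}{3235} + \frac{27891}{10081} = \frac{123272903}{32612035}$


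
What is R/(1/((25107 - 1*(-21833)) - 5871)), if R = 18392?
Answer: 755341048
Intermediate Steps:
R/(1/((25107 - 1*(-21833)) - 5871)) = 18392/(1/((25107 - 1*(-21833)) - 5871)) = 18392/(1/((25107 + 21833) - 5871)) = 18392/(1/(46940 - 5871)) = 18392/(1/41069) = 18392*41069 = 755341048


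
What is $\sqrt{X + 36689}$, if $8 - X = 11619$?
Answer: $\sqrt{25078} \approx 158.36$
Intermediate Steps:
$X = -11611$ ($X = 8 - 11619 = -11611$)
$\sqrt{X + 36689} = \sqrt{-11611 + 36689} = \sqrt{25078}$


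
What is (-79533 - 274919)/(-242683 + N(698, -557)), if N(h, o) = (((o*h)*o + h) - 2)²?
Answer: -354452/46895850603789321 ≈ -7.5583e-12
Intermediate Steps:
N(h, o) = (-2 + h + h*o²)² (N(h, o) = (((h*o)*o + h) - 2)² = ((h*o² + h) - 2)² = ((h + h*o²) - 2)² = (-2 + h + h*o²)²)
(-79533 - 274919)/(-242683 + N(698, -557)) = (-79533 - 274919)/(-242683 + (-2 + 698 + 698*(-557)²)²) = -354452/(-242683 + (-2 + 698 + 698*310249)²) = -354452/(-242683 + (-2 + 698 + 216553802)²) = -354452/(-242683 + 216554498²) = -354452/(-242683 + 46895850604032004) = -354452/46895850603789321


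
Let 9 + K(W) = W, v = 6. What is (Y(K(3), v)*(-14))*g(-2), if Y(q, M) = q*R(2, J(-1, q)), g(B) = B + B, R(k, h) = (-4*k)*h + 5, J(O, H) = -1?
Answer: -4368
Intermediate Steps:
K(W) = -9 + W
R(k, h) = 5 - 4*h*k (R(k, h) = -4*h*k + 5 = 5 - 4*h*k)
g(B) = 2*B
Y(q, M) = 13*q (Y(q, M) = q*(5 - 4*(-1)*2) = q*(5 + 8) = q*13 = 13*q)
(Y(K(3), v)*(-14))*g(-2) = ((13*(-9 + 3))*(-14))*(2*(-2)) = ((13*(-6))*(-14))*(-4) = -78*(-14)*(-4) = 1092*(-4) = -4368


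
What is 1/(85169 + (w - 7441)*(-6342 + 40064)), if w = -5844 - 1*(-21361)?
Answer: 1/272424041 ≈ 3.6707e-9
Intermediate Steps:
w = 15517 (w = -5844 + 21361 = 15517)
1/(85169 + (w - 7441)*(-6342 + 40064)) = 1/(85169 + (15517 - 7441)*(-6342 + 40064)) = 1/(85169 + 8076*33722) = 1/(85169 + 272338872) = 1/272424041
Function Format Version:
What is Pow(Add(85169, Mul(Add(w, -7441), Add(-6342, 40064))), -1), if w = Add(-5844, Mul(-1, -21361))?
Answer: Rational(1, 272424041) ≈ 3.6707e-9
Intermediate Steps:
w = 15517 (w = Add(-5844, 21361) = 15517)
Pow(Add(85169, Mul(Add(w, -7441), Add(-6342, 40064))), -1) = Pow(Add(85169, Mul(Add(15517, -7441), Add(-6342, 40064))), -1) = Pow(Add(85169, Mul(8076, 33722)), -1) = Pow(Add(85169, 272338872), -1) = Pow(272424041, -1) = Rational(1, 272424041)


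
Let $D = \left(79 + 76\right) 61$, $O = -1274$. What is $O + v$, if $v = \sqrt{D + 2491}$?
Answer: $-1274 + \sqrt{11946} \approx -1164.7$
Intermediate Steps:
$D = 9455$ ($D = 155 \cdot 61 = 9455$)
$v = \sqrt{11946}$ ($v = \sqrt{9455 + 2491} = \sqrt{11946} \approx 109.3$)
$O + v = -1274 + \sqrt{11946}$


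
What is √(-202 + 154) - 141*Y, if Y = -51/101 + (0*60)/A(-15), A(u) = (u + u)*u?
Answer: 7191/101 + 4*I*√3 ≈ 71.198 + 6.9282*I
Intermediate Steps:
A(u) = 2*u² (A(u) = (2*u)*u = 2*u²)
Y = -51/101 (Y = -51/101 + (0*60)/((2*(-15)²)) = -51*1/101 + 0/((2*225)) = -51/101 + 0/450 = -51/101 + 0*(1/450) = -51/101 + 0 = -51/101 ≈ -0.50495)
√(-202 + 154) - 141*Y = √(-202 + 154) - 141*(-51/101) = √(-48) + 7191/101 = 4*I*√3 + 7191/101 = 7191/101 + 4*I*√3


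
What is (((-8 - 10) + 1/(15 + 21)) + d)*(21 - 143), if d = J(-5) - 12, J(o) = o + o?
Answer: 87779/18 ≈ 4876.6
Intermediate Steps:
J(o) = 2*o
d = -22 (d = 2*(-5) - 12 = -10 - 12 = -22)
(((-8 - 10) + 1/(15 + 21)) + d)*(21 - 143) = (((-8 - 10) + 1/(15 + 21)) - 22)*(21 - 143) = ((-18 + 1/36) - 22)*(-122) = (-647/36 - 22)*(-122) = -1439/36*(-122) = 87779/18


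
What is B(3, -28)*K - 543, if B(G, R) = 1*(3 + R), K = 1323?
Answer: -33618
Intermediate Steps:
B(G, R) = 3 + R
B(3, -28)*K - 543 = (3 - 28)*1323 - 543 = -25*1323 - 543 = -33075 - 543 = -33618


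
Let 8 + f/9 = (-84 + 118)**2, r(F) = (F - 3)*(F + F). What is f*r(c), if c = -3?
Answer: 371952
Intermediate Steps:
r(F) = 2*F*(-3 + F) (r(F) = (-3 + F)*(2*F) = 2*F*(-3 + F))
f = 10332 (f = -72 + 9*(-84 + 118)**2 = -72 + 9*34**2 = -72 + 9*1156 = -72 + 10404 = 10332)
f*r(c) = 10332*(2*(-3)*(-3 - 3)) = 10332*(2*(-3)*(-6)) = 10332*36 = 371952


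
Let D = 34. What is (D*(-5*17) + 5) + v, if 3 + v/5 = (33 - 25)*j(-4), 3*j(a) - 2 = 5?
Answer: -8420/3 ≈ -2806.7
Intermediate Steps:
j(a) = 7/3 (j(a) = ⅔ + (⅓)*5 = ⅔ + 5/3 = 7/3)
v = 235/3 (v = -15 + 5*((33 - 25)*(7/3)) = -15 + 5*(8*(7/3)) = -15 + 5*(56/3) = -15 + 280/3 = 235/3 ≈ 78.333)
(D*(-5*17) + 5) + v = (34*(-5*17) + 5) + 235/3 = (34*(-85) + 5) + 235/3 = (-2890 + 5) + 235/3 = -2885 + 235/3 = -8420/3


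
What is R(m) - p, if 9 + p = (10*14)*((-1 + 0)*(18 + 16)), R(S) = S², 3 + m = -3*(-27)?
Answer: 10853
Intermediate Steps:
m = 78 (m = -3 - 3*(-27) = -3 + 81 = 78)
p = -4769 (p = -9 + (10*14)*((-1 + 0)*(18 + 16)) = -9 + 140*(-1*34) = -9 + 140*(-34) = -9 - 4760 = -4769)
R(m) - p = 78² - 1*(-4769) = 6084 + 4769 = 10853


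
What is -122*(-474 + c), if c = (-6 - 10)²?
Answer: 26596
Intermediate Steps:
c = 256 (c = (-16)² = 256)
-122*(-474 + c) = -122*(-474 + 256) = -122*(-218) = 26596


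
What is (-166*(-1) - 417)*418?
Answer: -104918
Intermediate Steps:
(-166*(-1) - 417)*418 = (166 - 417)*418 = -251*418 = -104918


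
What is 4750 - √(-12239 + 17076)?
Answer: 4750 - √4837 ≈ 4680.5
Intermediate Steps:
4750 - √(-12239 + 17076) = 4750 - √4837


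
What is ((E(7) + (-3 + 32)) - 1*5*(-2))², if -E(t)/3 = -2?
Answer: 2025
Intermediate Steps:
E(t) = 6 (E(t) = -3*(-2) = 6)
((E(7) + (-3 + 32)) - 1*5*(-2))² = ((6 + (-3 + 32)) - 1*5*(-2))² = ((6 + 29) - 5*(-2))² = (35 + 10)² = 45² = 2025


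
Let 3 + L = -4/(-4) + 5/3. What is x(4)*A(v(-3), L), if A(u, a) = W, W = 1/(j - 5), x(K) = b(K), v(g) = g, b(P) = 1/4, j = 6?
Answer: ¼ ≈ 0.25000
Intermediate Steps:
b(P) = ¼ (b(P) = 1*(¼) = ¼)
x(K) = ¼
W = 1 (W = 1/(6 - 5) = 1/1 = 1)
L = -⅓ (L = -3 + (-4/(-4) + 5/3) = -3 + (-4*(-¼) + 5*(⅓)) = -3 + (1 + 5/3) = -3 + 8/3 = -⅓ ≈ -0.33333)
A(u, a) = 1
x(4)*A(v(-3), L) = (¼)*1 = ¼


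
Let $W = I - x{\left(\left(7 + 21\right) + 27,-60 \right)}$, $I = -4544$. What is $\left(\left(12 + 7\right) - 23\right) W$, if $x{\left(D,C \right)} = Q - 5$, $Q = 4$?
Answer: $18172$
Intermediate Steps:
$x{\left(D,C \right)} = -1$ ($x{\left(D,C \right)} = 4 - 5 = -1$)
$W = -4543$ ($W = -4544 - -1 = -4544 + 1 = -4543$)
$\left(\left(12 + 7\right) - 23\right) W = \left(\left(12 + 7\right) - 23\right) \left(-4543\right) = \left(19 - 23\right) \left(-4543\right) = \left(-4\right) \left(-4543\right) = 18172$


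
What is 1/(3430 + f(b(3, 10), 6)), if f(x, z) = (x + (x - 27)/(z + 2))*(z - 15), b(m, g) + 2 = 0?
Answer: 8/27845 ≈ 0.00028730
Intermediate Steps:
b(m, g) = -2 (b(m, g) = -2 + 0 = -2)
f(x, z) = (-15 + z)*(x + (-27 + x)/(2 + z)) (f(x, z) = (x + (-27 + x)/(2 + z))*(-15 + z) = (-15 + z)*(x + (-27 + x)/(2 + z)))
1/(3430 + f(b(3, 10), 6)) = 1/(3430 + (405 - 45*(-2) - 27*6 - 2*6² - 12*(-2)*6)/(2 + 6)) = 1/(3430 + (405 + 90 - 162 - 2*36 + 144)/8) = 1/(3430 + (405 + 90 - 162 - 72 + 144)/8) = 1/(3430 + (⅛)*405) = 1/(3430 + 405/8) = 1/(27845/8) = 8/27845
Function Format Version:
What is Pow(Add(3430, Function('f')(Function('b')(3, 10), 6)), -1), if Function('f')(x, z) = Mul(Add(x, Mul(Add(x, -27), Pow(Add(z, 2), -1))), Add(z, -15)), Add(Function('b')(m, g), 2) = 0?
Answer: Rational(8, 27845) ≈ 0.00028730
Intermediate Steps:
Function('b')(m, g) = -2 (Function('b')(m, g) = Add(-2, 0) = -2)
Function('f')(x, z) = Mul(Add(-15, z), Add(x, Mul(Pow(Add(2, z), -1), Add(-27, x)))) (Function('f')(x, z) = Mul(Add(x, Mul(Add(-27, x), Pow(Add(2, z), -1))), Add(-15, z)) = Mul(Add(x, Mul(Pow(Add(2, z), -1), Add(-27, x))), Add(-15, z)) = Mul(Add(-15, z), Add(x, Mul(Pow(Add(2, z), -1), Add(-27, x)))))
Pow(Add(3430, Function('f')(Function('b')(3, 10), 6)), -1) = Pow(Add(3430, Mul(Pow(Add(2, 6), -1), Add(405, Mul(-45, -2), Mul(-27, 6), Mul(-2, Pow(6, 2)), Mul(-12, -2, 6)))), -1) = Pow(Add(3430, Mul(Pow(8, -1), Add(405, 90, -162, Mul(-2, 36), 144))), -1) = Pow(Add(3430, Mul(Rational(1, 8), Add(405, 90, -162, -72, 144))), -1) = Pow(Add(3430, Mul(Rational(1, 8), 405)), -1) = Pow(Add(3430, Rational(405, 8)), -1) = Pow(Rational(27845, 8), -1) = Rational(8, 27845)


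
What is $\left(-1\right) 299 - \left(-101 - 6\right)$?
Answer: $-192$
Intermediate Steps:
$\left(-1\right) 299 - \left(-101 - 6\right) = -299 - -107 = -299 + 107 = -192$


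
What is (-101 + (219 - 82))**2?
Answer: 1296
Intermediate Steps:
(-101 + (219 - 82))**2 = (-101 + 137)**2 = 36**2 = 1296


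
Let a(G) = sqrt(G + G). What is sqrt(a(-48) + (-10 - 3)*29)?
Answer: sqrt(-377 + 4*I*sqrt(6)) ≈ 0.2523 + 19.418*I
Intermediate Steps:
a(G) = sqrt(2)*sqrt(G) (a(G) = sqrt(2*G) = sqrt(2)*sqrt(G))
sqrt(a(-48) + (-10 - 3)*29) = sqrt(sqrt(2)*sqrt(-48) + (-10 - 3)*29) = sqrt(sqrt(2)*(4*I*sqrt(3)) - 13*29) = sqrt(4*I*sqrt(6) - 377) = sqrt(-377 + 4*I*sqrt(6))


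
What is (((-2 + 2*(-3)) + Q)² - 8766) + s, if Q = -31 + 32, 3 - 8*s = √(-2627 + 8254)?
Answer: -69733/8 - √5627/8 ≈ -8726.0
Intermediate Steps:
s = 3/8 - √5627/8 (s = 3/8 - √(-2627 + 8254)/8 = 3/8 - √5627/8 ≈ -9.0017)
Q = 1
(((-2 + 2*(-3)) + Q)² - 8766) + s = (((-2 + 2*(-3)) + 1)² - 8766) + (3/8 - √5627/8) = (((-2 - 6) + 1)² - 8766) + (3/8 - √5627/8) = ((-8 + 1)² - 8766) + (3/8 - √5627/8) = ((-7)² - 8766) + (3/8 - √5627/8) = (49 - 8766) + (3/8 - √5627/8) = -8717 + (3/8 - √5627/8) = -69733/8 - √5627/8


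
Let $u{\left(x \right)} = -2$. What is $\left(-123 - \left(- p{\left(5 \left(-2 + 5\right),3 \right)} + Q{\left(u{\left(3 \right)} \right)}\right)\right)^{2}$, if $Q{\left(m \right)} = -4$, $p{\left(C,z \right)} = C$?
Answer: $10816$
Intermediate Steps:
$\left(-123 - \left(- p{\left(5 \left(-2 + 5\right),3 \right)} + Q{\left(u{\left(3 \right)} \right)}\right)\right)^{2} = \left(-123 - \left(-4 - 5 \left(-2 + 5\right)\right)\right)^{2} = \left(-123 + \left(5 \cdot 3 + 4\right)\right)^{2} = \left(-123 + \left(15 + 4\right)\right)^{2} = \left(-123 + 19\right)^{2} = \left(-104\right)^{2} = 10816$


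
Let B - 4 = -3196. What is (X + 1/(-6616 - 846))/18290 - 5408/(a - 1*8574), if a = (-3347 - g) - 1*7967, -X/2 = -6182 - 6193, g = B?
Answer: 477697015893/284833718260 ≈ 1.6771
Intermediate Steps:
B = -3192 (B = 4 - 3196 = -3192)
g = -3192
X = 24750 (X = -2*(-6182 - 6193) = -2*(-12375) = 24750)
a = -8122 (a = (-3347 - 1*(-3192)) - 1*7967 = (-3347 + 3192) - 7967 = -155 - 7967 = -8122)
(X + 1/(-6616 - 846))/18290 - 5408/(a - 1*8574) = (24750 + 1/(-6616 - 846))/18290 - 5408/(-8122 - 1*8574) = (24750 + 1/(-7462))*(1/18290) - 5408/(-8122 - 8574) = (24750 - 1/7462)*(1/18290) - 5408/(-16696) = (184684499/7462)*(1/18290) - 5408*(-1/16696) = 184684499/136479980 + 676/2087 = 477697015893/284833718260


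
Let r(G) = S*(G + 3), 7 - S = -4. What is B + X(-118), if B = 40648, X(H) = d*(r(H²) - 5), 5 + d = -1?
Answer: -878504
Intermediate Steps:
S = 11 (S = 7 - 1*(-4) = 7 + 4 = 11)
r(G) = 33 + 11*G (r(G) = 11*(G + 3) = 11*(3 + G) = 33 + 11*G)
d = -6 (d = -5 - 1 = -6)
X(H) = -168 - 66*H² (X(H) = -6*((33 + 11*H²) - 5) = -6*(28 + 11*H²) = -168 - 66*H²)
B + X(-118) = 40648 + (-168 - 66*(-118)²) = 40648 + (-168 - 66*13924) = 40648 + (-168 - 918984) = 40648 - 919152 = -878504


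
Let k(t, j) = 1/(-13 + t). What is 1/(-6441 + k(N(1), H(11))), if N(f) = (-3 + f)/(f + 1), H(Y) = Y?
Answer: -14/90175 ≈ -0.00015525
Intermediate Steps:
N(f) = (-3 + f)/(1 + f)
1/(-6441 + k(N(1), H(11))) = 1/(-6441 + 1/(-13 + (-3 + 1)/(1 + 1))) = 1/(-6441 + 1/(-13 - 2/2)) = 1/(-6441 + 1/(-13 + (1/2)*(-2))) = 1/(-6441 + 1/(-13 - 1)) = 1/(-6441 + 1/(-14)) = 1/(-6441 - 1/14) = 1/(-90175/14) = -14/90175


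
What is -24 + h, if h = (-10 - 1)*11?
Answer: -145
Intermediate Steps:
h = -121 (h = -11*11 = -121)
-24 + h = -24 - 121 = -145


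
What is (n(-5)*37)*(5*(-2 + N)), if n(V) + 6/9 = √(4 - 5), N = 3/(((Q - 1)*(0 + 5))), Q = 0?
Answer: 962/3 - 481*I ≈ 320.67 - 481.0*I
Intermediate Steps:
N = -⅗ (N = 3/(((0 - 1)*(0 + 5))) = 3/((-1*5)) = 3/(-5) = 3*(-⅕) = -⅗ ≈ -0.60000)
n(V) = -⅔ + I (n(V) = -⅔ + √(4 - 5) = -⅔ + √(-1) = -⅔ + I)
(n(-5)*37)*(5*(-2 + N)) = ((-⅔ + I)*37)*(5*(-2 - ⅗)) = (-74/3 + 37*I)*(5*(-13/5)) = (-74/3 + 37*I)*(-13) = 962/3 - 481*I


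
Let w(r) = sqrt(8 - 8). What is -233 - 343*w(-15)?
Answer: -233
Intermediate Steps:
w(r) = 0 (w(r) = sqrt(0) = 0)
-233 - 343*w(-15) = -233 - 343*0 = -233 + 0 = -233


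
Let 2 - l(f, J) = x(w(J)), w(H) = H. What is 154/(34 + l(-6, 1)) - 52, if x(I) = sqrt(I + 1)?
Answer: -30872/647 + 77*sqrt(2)/647 ≈ -47.547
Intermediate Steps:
x(I) = sqrt(1 + I)
l(f, J) = 2 - sqrt(1 + J)
154/(34 + l(-6, 1)) - 52 = 154/(34 + (2 - sqrt(1 + 1))) - 52 = 154/(34 + (2 - sqrt(2))) - 52 = 154/(36 - sqrt(2)) - 52 = -52 + 154/(36 - sqrt(2))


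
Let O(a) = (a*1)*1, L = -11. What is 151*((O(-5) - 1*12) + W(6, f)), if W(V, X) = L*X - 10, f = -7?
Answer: 7550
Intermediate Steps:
W(V, X) = -10 - 11*X (W(V, X) = -11*X - 10 = -10 - 11*X)
O(a) = a (O(a) = a*1 = a)
151*((O(-5) - 1*12) + W(6, f)) = 151*((-5 - 1*12) + (-10 - 11*(-7))) = 151*((-5 - 12) + (-10 + 77)) = 151*(-17 + 67) = 151*50 = 7550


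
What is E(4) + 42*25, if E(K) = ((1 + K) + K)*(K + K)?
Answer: 1122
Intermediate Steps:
E(K) = 2*K*(1 + 2*K) (E(K) = (1 + 2*K)*(2*K) = 2*K*(1 + 2*K))
E(4) + 42*25 = 2*4*(1 + 2*4) + 42*25 = 2*4*(1 + 8) + 1050 = 2*4*9 + 1050 = 72 + 1050 = 1122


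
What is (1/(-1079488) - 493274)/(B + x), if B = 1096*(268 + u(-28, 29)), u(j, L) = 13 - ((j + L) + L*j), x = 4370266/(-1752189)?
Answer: -933011492580917757/2263763513975129216 ≈ -0.41215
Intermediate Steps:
x = -4370266/1752189 (x = 4370266*(-1/1752189) = -4370266/1752189 ≈ -2.4942)
u(j, L) = 13 - L - j - L*j (u(j, L) = 13 - ((L + j) + L*j) = 13 - (L + j + L*j) = 13 + (-L - j - L*j) = 13 - L - j - L*j)
B = 1196832 (B = 1096*(268 + (13 - 1*29 - 1*(-28) - 1*29*(-28))) = 1096*(268 + (13 - 29 + 28 + 812)) = 1096*(268 + 824) = 1096*1092 = 1196832)
(1/(-1079488) - 493274)/(B + x) = (1/(-1079488) - 493274)/(1196832 - 4370266/1752189) = (-1/1079488 - 493274)/(2097071494982/1752189) = -532483363713/1079488*1752189/2097071494982 = -933011492580917757/2263763513975129216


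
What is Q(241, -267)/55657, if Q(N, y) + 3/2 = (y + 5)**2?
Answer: 137285/111314 ≈ 1.2333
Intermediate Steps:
Q(N, y) = -3/2 + (5 + y)**2 (Q(N, y) = -3/2 + (y + 5)**2 = -3/2 + (5 + y)**2)
Q(241, -267)/55657 = (-3/2 + (5 - 267)**2)/55657 = (-3/2 + (-262)**2)*(1/55657) = (-3/2 + 68644)*(1/55657) = (137285/2)*(1/55657) = 137285/111314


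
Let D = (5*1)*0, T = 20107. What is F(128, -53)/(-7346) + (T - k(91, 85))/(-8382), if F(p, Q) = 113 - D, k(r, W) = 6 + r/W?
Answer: -2105184339/872300770 ≈ -2.4134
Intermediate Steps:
D = 0 (D = 5*0 = 0)
F(p, Q) = 113 (F(p, Q) = 113 - 1*0 = 113 + 0 = 113)
F(128, -53)/(-7346) + (T - k(91, 85))/(-8382) = 113/(-7346) + (20107 - (6 + 91/85))/(-8382) = 113*(-1/7346) + (20107 - (6 + 91*(1/85)))*(-1/8382) = -113/7346 + (20107 - (6 + 91/85))*(-1/8382) = -113/7346 + (20107 - 1*601/85)*(-1/8382) = -113/7346 + (20107 - 601/85)*(-1/8382) = -113/7346 + (1708494/85)*(-1/8382) = -113/7346 - 284749/118745 = -2105184339/872300770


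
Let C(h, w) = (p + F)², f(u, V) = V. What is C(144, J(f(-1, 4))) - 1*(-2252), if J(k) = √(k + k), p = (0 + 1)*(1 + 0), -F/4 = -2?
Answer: 2333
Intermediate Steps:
F = 8 (F = -4*(-2) = 8)
p = 1 (p = 1*1 = 1)
J(k) = √2*√k (J(k) = √(2*k) = √2*√k)
C(h, w) = 81 (C(h, w) = (1 + 8)² = 9² = 81)
C(144, J(f(-1, 4))) - 1*(-2252) = 81 - 1*(-2252) = 81 + 2252 = 2333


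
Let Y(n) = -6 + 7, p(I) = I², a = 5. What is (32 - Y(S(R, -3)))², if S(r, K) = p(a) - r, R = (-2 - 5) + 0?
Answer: 961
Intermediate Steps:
R = -7 (R = -7 + 0 = -7)
S(r, K) = 25 - r (S(r, K) = 5² - r = 25 - r)
Y(n) = 1
(32 - Y(S(R, -3)))² = (32 - 1*1)² = (32 - 1)² = 31² = 961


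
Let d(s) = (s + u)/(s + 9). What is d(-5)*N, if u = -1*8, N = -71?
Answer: 923/4 ≈ 230.75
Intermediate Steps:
u = -8
d(s) = (-8 + s)/(9 + s) (d(s) = (s - 8)/(s + 9) = (-8 + s)/(9 + s))
d(-5)*N = ((-8 - 5)/(9 - 5))*(-71) = (-13/4)*(-71) = ((¼)*(-13))*(-71) = -13/4*(-71) = 923/4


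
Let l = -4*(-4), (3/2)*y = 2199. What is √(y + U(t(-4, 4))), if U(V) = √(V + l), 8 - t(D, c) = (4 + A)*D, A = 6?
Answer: √1474 ≈ 38.393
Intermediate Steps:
y = 1466 (y = (⅔)*2199 = 1466)
l = 16
t(D, c) = 8 - 10*D (t(D, c) = 8 - (4 + 6)*D = 8 - 10*D)
U(V) = √(16 + V) (U(V) = √(V + 16) = √(16 + V))
√(y + U(t(-4, 4))) = √(1466 + √(16 + (8 - 10*(-4)))) = √(1466 + √(16 + (8 + 40))) = √(1466 + √(16 + 48)) = √(1466 + √64) = √(1466 + 8) = √1474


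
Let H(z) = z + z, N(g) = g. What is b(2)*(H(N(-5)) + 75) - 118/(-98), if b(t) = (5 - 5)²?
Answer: 59/49 ≈ 1.2041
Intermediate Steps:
b(t) = 0 (b(t) = 0² = 0)
H(z) = 2*z
b(2)*(H(N(-5)) + 75) - 118/(-98) = 0*(2*(-5) + 75) - 118/(-98) = 0*(-10 + 75) - 118*(-1/98) = 0*65 + 59/49 = 0 + 59/49 = 59/49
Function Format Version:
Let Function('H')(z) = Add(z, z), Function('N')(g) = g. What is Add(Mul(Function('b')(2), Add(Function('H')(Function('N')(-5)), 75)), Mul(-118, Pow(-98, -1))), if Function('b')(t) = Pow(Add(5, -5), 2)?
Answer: Rational(59, 49) ≈ 1.2041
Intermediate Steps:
Function('b')(t) = 0 (Function('b')(t) = Pow(0, 2) = 0)
Function('H')(z) = Mul(2, z)
Add(Mul(Function('b')(2), Add(Function('H')(Function('N')(-5)), 75)), Mul(-118, Pow(-98, -1))) = Add(Mul(0, Add(Mul(2, -5), 75)), Mul(-118, Pow(-98, -1))) = Add(Mul(0, Add(-10, 75)), Mul(-118, Rational(-1, 98))) = Add(Mul(0, 65), Rational(59, 49)) = Add(0, Rational(59, 49)) = Rational(59, 49)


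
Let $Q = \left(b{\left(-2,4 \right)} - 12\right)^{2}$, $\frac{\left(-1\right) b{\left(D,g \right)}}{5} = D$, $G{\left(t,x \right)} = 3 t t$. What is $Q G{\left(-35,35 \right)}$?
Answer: $14700$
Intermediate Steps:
$G{\left(t,x \right)} = 3 t^{2}$
$b{\left(D,g \right)} = - 5 D$
$Q = 4$ ($Q = \left(\left(-5\right) \left(-2\right) - 12\right)^{2} = \left(10 - 12\right)^{2} = \left(-2\right)^{2} = 4$)
$Q G{\left(-35,35 \right)} = 4 \cdot 3 \left(-35\right)^{2} = 4 \cdot 3 \cdot 1225 = 4 \cdot 3675 = 14700$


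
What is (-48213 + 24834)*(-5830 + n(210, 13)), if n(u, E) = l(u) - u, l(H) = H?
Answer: 136299570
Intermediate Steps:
n(u, E) = 0 (n(u, E) = u - u = 0)
(-48213 + 24834)*(-5830 + n(210, 13)) = (-48213 + 24834)*(-5830 + 0) = -23379*(-5830) = 136299570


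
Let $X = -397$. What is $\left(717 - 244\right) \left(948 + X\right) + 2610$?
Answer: $263233$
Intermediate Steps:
$\left(717 - 244\right) \left(948 + X\right) + 2610 = \left(717 - 244\right) \left(948 - 397\right) + 2610 = 473 \cdot 551 + 2610 = 260623 + 2610 = 263233$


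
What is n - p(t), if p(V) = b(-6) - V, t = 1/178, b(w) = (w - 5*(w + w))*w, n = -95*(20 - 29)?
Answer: 209863/178 ≈ 1179.0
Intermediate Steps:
n = 855 (n = -95*(-9) = 855)
b(w) = -9*w² (b(w) = (w - 10*w)*w = (-9*w)*w = -9*w²)
t = 1/178 ≈ 0.0056180
p(V) = -324 - V (p(V) = -9*(-6)² - V = -9*36 - V = -324 - V)
n - p(t) = 855 - (-324 - 1*1/178) = 855 - (-324 - 1/178) = 855 - 1*(-57673/178) = 855 + 57673/178 = 209863/178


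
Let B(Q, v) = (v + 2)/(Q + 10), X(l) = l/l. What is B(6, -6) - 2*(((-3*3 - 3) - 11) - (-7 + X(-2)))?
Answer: 135/4 ≈ 33.750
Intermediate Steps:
X(l) = 1
B(Q, v) = (2 + v)/(10 + Q)
B(6, -6) - 2*(((-3*3 - 3) - 11) - (-7 + X(-2))) = (2 - 6)/(10 + 6) - 2*(((-3*3 - 3) - 11) - (-7 + 1)) = -4/16 - 2*(((-9 - 3) - 11) - 1*(-6)) = (1/16)*(-4) - 2*((-12 - 11) + 6) = -1/4 - 2*(-23 + 6) = -1/4 - 2*(-17) = -1/4 + 34 = 135/4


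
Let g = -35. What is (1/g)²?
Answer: 1/1225 ≈ 0.00081633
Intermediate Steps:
(1/g)² = (1/(-35))² = (-1/35)² = 1/1225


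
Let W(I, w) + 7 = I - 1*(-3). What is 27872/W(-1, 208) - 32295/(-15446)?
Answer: -430349437/77230 ≈ -5572.3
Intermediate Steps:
W(I, w) = -4 + I (W(I, w) = -7 + (I - 1*(-3)) = -7 + (I + 3) = -7 + (3 + I) = -4 + I)
27872/W(-1, 208) - 32295/(-15446) = 27872/(-4 - 1) - 32295/(-15446) = 27872/(-5) - 32295*(-1/15446) = 27872*(-⅕) + 32295/15446 = -27872/5 + 32295/15446 = -430349437/77230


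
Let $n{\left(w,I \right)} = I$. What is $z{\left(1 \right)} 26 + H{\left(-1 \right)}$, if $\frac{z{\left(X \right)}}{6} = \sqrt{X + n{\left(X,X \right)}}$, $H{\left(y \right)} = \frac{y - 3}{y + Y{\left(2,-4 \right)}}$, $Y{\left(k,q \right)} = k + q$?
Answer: $\frac{4}{3} + 156 \sqrt{2} \approx 221.95$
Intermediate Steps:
$H{\left(y \right)} = \frac{-3 + y}{-2 + y}$ ($H{\left(y \right)} = \frac{y - 3}{y + \left(2 - 4\right)} = \frac{-3 + y}{y - 2} = \frac{-3 + y}{-2 + y}$)
$z{\left(X \right)} = 6 \sqrt{2} \sqrt{X}$ ($z{\left(X \right)} = 6 \sqrt{X + X} = 6 \sqrt{2 X} = 6 \sqrt{2} \sqrt{X}$)
$z{\left(1 \right)} 26 + H{\left(-1 \right)} = 6 \sqrt{2} \sqrt{1} \cdot 26 + \frac{-3 - 1}{-2 - 1} = 6 \sqrt{2} \cdot 1 \cdot 26 + \frac{1}{-3} \left(-4\right) = 6 \sqrt{2} \cdot 26 - - \frac{4}{3} = 156 \sqrt{2} + \frac{4}{3} = \frac{4}{3} + 156 \sqrt{2}$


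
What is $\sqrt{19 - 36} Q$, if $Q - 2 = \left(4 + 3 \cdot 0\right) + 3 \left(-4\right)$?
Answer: $- 6 i \sqrt{17} \approx - 24.739 i$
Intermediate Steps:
$Q = -6$ ($Q = 2 + \left(\left(4 + 3 \cdot 0\right) + 3 \left(-4\right)\right) = 2 + \left(\left(4 + 0\right) - 12\right) = 2 + \left(4 - 12\right) = 2 - 8 = -6$)
$\sqrt{19 - 36} Q = \sqrt{19 - 36} \left(-6\right) = \sqrt{-17} \left(-6\right) = i \sqrt{17} \left(-6\right) = - 6 i \sqrt{17}$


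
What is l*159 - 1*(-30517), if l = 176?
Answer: 58501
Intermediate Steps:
l*159 - 1*(-30517) = 176*159 - 1*(-30517) = 27984 + 30517 = 58501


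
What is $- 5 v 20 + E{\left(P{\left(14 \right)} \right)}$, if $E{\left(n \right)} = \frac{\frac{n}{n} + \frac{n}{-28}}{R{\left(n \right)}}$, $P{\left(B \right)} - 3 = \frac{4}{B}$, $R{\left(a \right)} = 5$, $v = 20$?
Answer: $- \frac{1959827}{980} \approx -1999.8$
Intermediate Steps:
$P{\left(B \right)} = 3 + \frac{4}{B}$
$E{\left(n \right)} = \frac{1}{5} - \frac{n}{140}$ ($E{\left(n \right)} = \frac{\frac{n}{n} + \frac{n}{-28}}{5} = \left(1 + n \left(- \frac{1}{28}\right)\right) \frac{1}{5} = \left(1 - \frac{n}{28}\right) \frac{1}{5} = \frac{1}{5} - \frac{n}{140}$)
$- 5 v 20 + E{\left(P{\left(14 \right)} \right)} = \left(-5\right) 20 \cdot 20 + \left(\frac{1}{5} - \frac{3 + \frac{4}{14}}{140}\right) = \left(-100\right) 20 + \left(\frac{1}{5} - \frac{3 + 4 \cdot \frac{1}{14}}{140}\right) = -2000 + \left(\frac{1}{5} - \frac{3 + \frac{2}{7}}{140}\right) = -2000 + \left(\frac{1}{5} - \frac{23}{980}\right) = -2000 + \frac{173}{980} = - \frac{1959827}{980}$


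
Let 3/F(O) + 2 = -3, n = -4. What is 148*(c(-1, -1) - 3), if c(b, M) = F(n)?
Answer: -2664/5 ≈ -532.80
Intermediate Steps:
F(O) = -⅗ (F(O) = 3/(-2 - 3) = 3/(-5) = 3*(-⅕) = -⅗)
c(b, M) = -⅗
148*(c(-1, -1) - 3) = 148*(-⅗ - 3) = 148*(-18/5) = -2664/5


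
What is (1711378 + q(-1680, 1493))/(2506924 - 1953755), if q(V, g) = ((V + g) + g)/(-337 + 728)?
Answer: 669150104/216289079 ≈ 3.0938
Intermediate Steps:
q(V, g) = V/391 + 2*g/391 (q(V, g) = (V + 2*g)/391 = (V + 2*g)*(1/391) = V/391 + 2*g/391)
(1711378 + q(-1680, 1493))/(2506924 - 1953755) = (1711378 + ((1/391)*(-1680) + (2/391)*1493))/(2506924 - 1953755) = (1711378 + (-1680/391 + 2986/391))/553169 = (1711378 + 1306/391)*(1/553169) = (669150104/391)*(1/553169) = 669150104/216289079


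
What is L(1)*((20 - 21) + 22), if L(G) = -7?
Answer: -147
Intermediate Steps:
L(1)*((20 - 21) + 22) = -7*((20 - 21) + 22) = -7*(-1 + 22) = -7*21 = -147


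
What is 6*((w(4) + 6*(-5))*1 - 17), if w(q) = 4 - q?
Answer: -282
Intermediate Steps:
6*((w(4) + 6*(-5))*1 - 17) = 6*(((4 - 1*4) + 6*(-5))*1 - 17) = 6*(((4 - 4) - 30)*1 - 17) = 6*((0 - 30)*1 - 17) = 6*(-30*1 - 17) = 6*(-30 - 17) = 6*(-47) = -282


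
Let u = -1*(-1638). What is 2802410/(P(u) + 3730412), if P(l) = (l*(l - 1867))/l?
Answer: 2802410/3730183 ≈ 0.75128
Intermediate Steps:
u = 1638
P(l) = -1867 + l (P(l) = (l*(-1867 + l))/l = -1867 + l)
2802410/(P(u) + 3730412) = 2802410/((-1867 + 1638) + 3730412) = 2802410/(-229 + 3730412) = 2802410/3730183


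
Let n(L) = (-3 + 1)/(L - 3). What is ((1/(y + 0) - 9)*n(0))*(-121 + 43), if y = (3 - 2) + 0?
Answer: 416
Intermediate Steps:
y = 1 (y = 1 + 0 = 1)
n(L) = -2/(-3 + L)
((1/(y + 0) - 9)*n(0))*(-121 + 43) = ((1/(1 + 0) - 9)*(-2/(-3 + 0)))*(-121 + 43) = ((1/1 - 9)*(-2/(-3)))*(-78) = ((1 - 9)*(-2*(-⅓)))*(-78) = -8*⅔*(-78) = -16/3*(-78) = 416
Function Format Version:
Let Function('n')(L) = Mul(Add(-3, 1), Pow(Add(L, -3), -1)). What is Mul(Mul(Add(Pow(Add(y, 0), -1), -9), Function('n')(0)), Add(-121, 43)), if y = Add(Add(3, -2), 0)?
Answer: 416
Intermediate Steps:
y = 1 (y = Add(1, 0) = 1)
Function('n')(L) = Mul(-2, Pow(Add(-3, L), -1))
Mul(Mul(Add(Pow(Add(y, 0), -1), -9), Function('n')(0)), Add(-121, 43)) = Mul(Mul(Add(Pow(Add(1, 0), -1), -9), Mul(-2, Pow(Add(-3, 0), -1))), Add(-121, 43)) = Mul(Mul(Add(Pow(1, -1), -9), Mul(-2, Pow(-3, -1))), -78) = Mul(Mul(Add(1, -9), Mul(-2, Rational(-1, 3))), -78) = Mul(Mul(-8, Rational(2, 3)), -78) = Mul(Rational(-16, 3), -78) = 416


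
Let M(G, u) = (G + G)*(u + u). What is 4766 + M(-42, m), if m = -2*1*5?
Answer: 6446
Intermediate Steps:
m = -10 (m = -2*5 = -10)
M(G, u) = 4*G*u (M(G, u) = (2*G)*(2*u) = 4*G*u)
4766 + M(-42, m) = 4766 + 4*(-42)*(-10) = 4766 + 1680 = 6446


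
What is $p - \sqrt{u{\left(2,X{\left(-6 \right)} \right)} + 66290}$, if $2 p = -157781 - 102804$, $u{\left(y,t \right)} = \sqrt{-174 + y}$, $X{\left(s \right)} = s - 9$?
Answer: $- \frac{260585}{2} - \sqrt{66290 + 2 i \sqrt{43}} \approx -1.3055 \cdot 10^{5} - 0.025469 i$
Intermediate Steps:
$X{\left(s \right)} = -9 + s$ ($X{\left(s \right)} = s - 9 = -9 + s$)
$p = - \frac{260585}{2}$ ($p = \frac{-157781 - 102804}{2} = \frac{1}{2} \left(-260585\right) = - \frac{260585}{2} \approx -1.3029 \cdot 10^{5}$)
$p - \sqrt{u{\left(2,X{\left(-6 \right)} \right)} + 66290} = - \frac{260585}{2} - \sqrt{\sqrt{-174 + 2} + 66290} = - \frac{260585}{2} - \sqrt{\sqrt{-172} + 66290} = - \frac{260585}{2} - \sqrt{2 i \sqrt{43} + 66290} = - \frac{260585}{2} - \sqrt{66290 + 2 i \sqrt{43}}$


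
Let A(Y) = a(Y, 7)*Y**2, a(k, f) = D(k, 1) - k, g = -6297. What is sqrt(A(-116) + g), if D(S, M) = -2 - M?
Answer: sqrt(1514231) ≈ 1230.5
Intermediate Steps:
a(k, f) = -3 - k (a(k, f) = (-2 - 1*1) - k = (-2 - 1) - k = -3 - k)
A(Y) = Y**2*(-3 - Y) (A(Y) = (-3 - Y)*Y**2 = Y**2*(-3 - Y))
sqrt(A(-116) + g) = sqrt((-116)**2*(-3 - 1*(-116)) - 6297) = sqrt(13456*(-3 + 116) - 6297) = sqrt(13456*113 - 6297) = sqrt(1520528 - 6297) = sqrt(1514231)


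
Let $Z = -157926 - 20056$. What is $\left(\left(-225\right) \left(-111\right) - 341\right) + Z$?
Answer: $-153348$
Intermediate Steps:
$Z = -177982$ ($Z = -157926 - 20056 = -177982$)
$\left(\left(-225\right) \left(-111\right) - 341\right) + Z = \left(\left(-225\right) \left(-111\right) - 341\right) - 177982 = \left(24975 - 341\right) - 177982 = 24634 - 177982 = -153348$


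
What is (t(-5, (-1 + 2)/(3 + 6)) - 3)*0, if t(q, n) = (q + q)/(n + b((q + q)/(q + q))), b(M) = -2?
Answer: 0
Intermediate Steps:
t(q, n) = 2*q/(-2 + n) (t(q, n) = (q + q)/(n - 2) = (2*q)/(-2 + n) = 2*q/(-2 + n))
(t(-5, (-1 + 2)/(3 + 6)) - 3)*0 = (2*(-5)/(-2 + (-1 + 2)/(3 + 6)) - 3)*0 = (2*(-5)/(-2 + 1/9) - 3)*0 = (2*(-5)/(-2 + 1*(⅑)) - 3)*0 = (2*(-5)/(-2 + ⅑) - 3)*0 = (2*(-5)/(-17/9) - 3)*0 = (2*(-5)*(-9/17) - 3)*0 = (90/17 - 3)*0 = (39/17)*0 = 0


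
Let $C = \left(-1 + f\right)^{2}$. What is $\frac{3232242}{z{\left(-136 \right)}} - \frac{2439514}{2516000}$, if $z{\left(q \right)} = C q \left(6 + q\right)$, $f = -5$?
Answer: $\frac{10337511}{2516000} \approx 4.1087$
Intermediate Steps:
$C = 36$ ($C = \left(-1 - 5\right)^{2} = \left(-6\right)^{2} = 36$)
$z{\left(q \right)} = 36 q \left(6 + q\right)$
$\frac{3232242}{z{\left(-136 \right)}} - \frac{2439514}{2516000} = \frac{3232242}{36 \left(-136\right) \left(6 - 136\right)} - \frac{2439514}{2516000} = \frac{3232242}{36 \left(-136\right) \left(-130\right)} - \frac{1219757}{1258000} = \frac{3232242}{636480} - \frac{1219757}{1258000} = 3232242 \cdot \frac{1}{636480} - \frac{1219757}{1258000} = \frac{13813}{2720} - \frac{1219757}{1258000} = \frac{10337511}{2516000}$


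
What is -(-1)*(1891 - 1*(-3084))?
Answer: 4975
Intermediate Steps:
-(-1)*(1891 - 1*(-3084)) = -(-1)*(1891 + 3084) = -(-1)*4975 = -1*(-4975) = 4975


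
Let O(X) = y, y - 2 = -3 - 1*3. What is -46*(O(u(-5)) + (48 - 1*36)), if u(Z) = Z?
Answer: -368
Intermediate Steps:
y = -4 (y = 2 + (-3 - 1*3) = 2 + (-3 - 3) = 2 - 6 = -4)
O(X) = -4
-46*(O(u(-5)) + (48 - 1*36)) = -46*(-4 + (48 - 1*36)) = -46*(-4 + (48 - 36)) = -46*(-4 + 12) = -46*8 = -368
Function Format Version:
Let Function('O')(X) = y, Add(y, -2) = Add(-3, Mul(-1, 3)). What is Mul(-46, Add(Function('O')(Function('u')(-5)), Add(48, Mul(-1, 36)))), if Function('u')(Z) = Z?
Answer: -368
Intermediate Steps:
y = -4 (y = Add(2, Add(-3, Mul(-1, 3))) = Add(2, Add(-3, -3)) = Add(2, -6) = -4)
Function('O')(X) = -4
Mul(-46, Add(Function('O')(Function('u')(-5)), Add(48, Mul(-1, 36)))) = Mul(-46, Add(-4, Add(48, Mul(-1, 36)))) = Mul(-46, Add(-4, Add(48, -36))) = Mul(-46, Add(-4, 12)) = Mul(-46, 8) = -368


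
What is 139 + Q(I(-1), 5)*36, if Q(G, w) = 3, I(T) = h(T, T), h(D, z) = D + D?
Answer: 247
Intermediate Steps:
h(D, z) = 2*D
I(T) = 2*T
139 + Q(I(-1), 5)*36 = 139 + 3*36 = 139 + 108 = 247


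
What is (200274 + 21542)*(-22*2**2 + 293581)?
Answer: 65101443288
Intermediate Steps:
(200274 + 21542)*(-22*2**2 + 293581) = 221816*(-22*4 + 293581) = 221816*(-88 + 293581) = 221816*293493 = 65101443288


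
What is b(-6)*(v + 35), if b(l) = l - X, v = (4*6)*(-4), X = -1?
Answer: 305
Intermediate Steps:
v = -96 (v = 24*(-4) = -96)
b(l) = 1 + l (b(l) = l - 1*(-1) = l + 1 = 1 + l)
b(-6)*(v + 35) = (1 - 6)*(-96 + 35) = -5*(-61) = 305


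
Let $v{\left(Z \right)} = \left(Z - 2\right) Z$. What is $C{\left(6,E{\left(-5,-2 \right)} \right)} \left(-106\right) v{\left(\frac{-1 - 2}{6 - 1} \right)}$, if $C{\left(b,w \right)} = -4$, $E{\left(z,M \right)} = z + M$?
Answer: $\frac{16536}{25} \approx 661.44$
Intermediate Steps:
$E{\left(z,M \right)} = M + z$
$v{\left(Z \right)} = Z \left(-2 + Z\right)$ ($v{\left(Z \right)} = \left(-2 + Z\right) Z = Z \left(-2 + Z\right)$)
$C{\left(6,E{\left(-5,-2 \right)} \right)} \left(-106\right) v{\left(\frac{-1 - 2}{6 - 1} \right)} = \left(-4\right) \left(-106\right) \frac{-1 - 2}{6 - 1} \left(-2 + \frac{-1 - 2}{6 - 1}\right) = 424 - \frac{3}{5} \left(-2 - \frac{3}{5}\right) = 424 \left(-3\right) \frac{1}{5} \left(-2 - \frac{3}{5}\right) = 424 \left(- \frac{3 \left(-2 - \frac{3}{5}\right)}{5}\right) = 424 \left(\left(- \frac{3}{5}\right) \left(- \frac{13}{5}\right)\right) = 424 \cdot \frac{39}{25} = \frac{16536}{25}$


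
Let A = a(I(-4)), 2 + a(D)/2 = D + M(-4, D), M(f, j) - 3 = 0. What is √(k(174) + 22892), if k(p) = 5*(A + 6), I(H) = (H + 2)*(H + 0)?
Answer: 2*√5753 ≈ 151.70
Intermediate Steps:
M(f, j) = 3 (M(f, j) = 3 + 0 = 3)
I(H) = H*(2 + H) (I(H) = (2 + H)*H = H*(2 + H))
a(D) = 2 + 2*D (a(D) = -4 + 2*(D + 3) = -4 + 2*(3 + D) = -4 + (6 + 2*D) = 2 + 2*D)
A = 18 (A = 2 + 2*(-4*(2 - 4)) = 2 + 2*(-4*(-2)) = 2 + 2*8 = 2 + 16 = 18)
k(p) = 120 (k(p) = 5*(18 + 6) = 5*24 = 120)
√(k(174) + 22892) = √(120 + 22892) = √23012 = 2*√5753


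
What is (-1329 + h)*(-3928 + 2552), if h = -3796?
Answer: 7052000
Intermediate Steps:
(-1329 + h)*(-3928 + 2552) = (-1329 - 3796)*(-3928 + 2552) = -5125*(-1376) = 7052000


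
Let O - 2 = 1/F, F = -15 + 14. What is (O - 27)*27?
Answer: -702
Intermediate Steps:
F = -1
O = 1 (O = 2 + 1/(-1) = 2 - 1 = 1)
(O - 27)*27 = (1 - 27)*27 = -26*27 = -702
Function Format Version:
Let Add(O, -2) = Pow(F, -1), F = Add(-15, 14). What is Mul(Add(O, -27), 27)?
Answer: -702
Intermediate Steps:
F = -1
O = 1 (O = Add(2, Pow(-1, -1)) = Add(2, -1) = 1)
Mul(Add(O, -27), 27) = Mul(Add(1, -27), 27) = Mul(-26, 27) = -702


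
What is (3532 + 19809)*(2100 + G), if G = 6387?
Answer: 198095067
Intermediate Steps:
(3532 + 19809)*(2100 + G) = (3532 + 19809)*(2100 + 6387) = 23341*8487 = 198095067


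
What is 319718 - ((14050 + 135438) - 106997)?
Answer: 277227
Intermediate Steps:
319718 - ((14050 + 135438) - 106997) = 319718 - (149488 - 106997) = 319718 - 1*42491 = 319718 - 42491 = 277227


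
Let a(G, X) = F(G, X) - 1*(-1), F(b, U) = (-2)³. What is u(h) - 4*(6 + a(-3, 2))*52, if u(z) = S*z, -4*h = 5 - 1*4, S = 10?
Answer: 411/2 ≈ 205.50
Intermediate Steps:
F(b, U) = -8
a(G, X) = -7 (a(G, X) = -8 - 1*(-1) = -8 + 1 = -7)
h = -¼ (h = -(5 - 1*4)/4 = -(5 - 4)/4 = -¼*1 = -¼ ≈ -0.25000)
u(z) = 10*z
u(h) - 4*(6 + a(-3, 2))*52 = 10*(-¼) - 4*(6 - 7)*52 = -5/2 - 4*(-1)*52 = -5/2 + 4*52 = -5/2 + 208 = 411/2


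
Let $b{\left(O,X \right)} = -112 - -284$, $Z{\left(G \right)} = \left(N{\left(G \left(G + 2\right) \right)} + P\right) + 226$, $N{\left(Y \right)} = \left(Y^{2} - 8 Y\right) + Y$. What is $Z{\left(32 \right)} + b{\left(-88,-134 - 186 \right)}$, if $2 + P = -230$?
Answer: $1176294$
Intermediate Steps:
$N{\left(Y \right)} = Y^{2} - 7 Y$
$P = -232$ ($P = -2 - 230 = -232$)
$Z{\left(G \right)} = -6 + G \left(-7 + G \left(2 + G\right)\right) \left(2 + G\right)$ ($Z{\left(G \right)} = \left(G \left(G + 2\right) \left(-7 + G \left(G + 2\right)\right) - 232\right) + 226 = \left(G \left(2 + G\right) \left(-7 + G \left(2 + G\right)\right) - 232\right) + 226 = \left(G \left(-7 + G \left(2 + G\right)\right) \left(2 + G\right) - 232\right) + 226 = \left(-232 + G \left(-7 + G \left(2 + G\right)\right) \left(2 + G\right)\right) + 226 = -6 + G \left(-7 + G \left(2 + G\right)\right) \left(2 + G\right)$)
$b{\left(O,X \right)} = 172$ ($b{\left(O,X \right)} = -112 + 284 = 172$)
$Z{\left(32 \right)} + b{\left(-88,-134 - 186 \right)} = \left(-6 + 32 \left(-7 + 32 \left(2 + 32\right)\right) \left(2 + 32\right)\right) + 172 = \left(-6 + 32 \left(-7 + 32 \cdot 34\right) 34\right) + 172 = \left(-6 + 32 \left(-7 + 1088\right) 34\right) + 172 = \left(-6 + 32 \cdot 1081 \cdot 34\right) + 172 = \left(-6 + 1176128\right) + 172 = 1176122 + 172 = 1176294$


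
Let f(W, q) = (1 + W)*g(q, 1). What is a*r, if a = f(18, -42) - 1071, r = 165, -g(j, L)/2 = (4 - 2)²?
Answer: -201795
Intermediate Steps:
g(j, L) = -8 (g(j, L) = -2*(4 - 2)² = -2*2² = -2*4 = -8)
f(W, q) = -8 - 8*W (f(W, q) = (1 + W)*(-8) = -8 - 8*W)
a = -1223 (a = (-8 - 8*18) - 1071 = (-8 - 144) - 1071 = -152 - 1071 = -1223)
a*r = -1223*165 = -201795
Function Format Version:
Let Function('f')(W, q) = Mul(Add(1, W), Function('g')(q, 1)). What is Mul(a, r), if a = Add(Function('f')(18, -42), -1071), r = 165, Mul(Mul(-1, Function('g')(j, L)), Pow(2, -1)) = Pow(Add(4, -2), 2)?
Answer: -201795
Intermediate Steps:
Function('g')(j, L) = -8 (Function('g')(j, L) = Mul(-2, Pow(Add(4, -2), 2)) = Mul(-2, Pow(2, 2)) = Mul(-2, 4) = -8)
Function('f')(W, q) = Add(-8, Mul(-8, W)) (Function('f')(W, q) = Mul(Add(1, W), -8) = Add(-8, Mul(-8, W)))
a = -1223 (a = Add(Add(-8, Mul(-8, 18)), -1071) = Add(Add(-8, -144), -1071) = Add(-152, -1071) = -1223)
Mul(a, r) = Mul(-1223, 165) = -201795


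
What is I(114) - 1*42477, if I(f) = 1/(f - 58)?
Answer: -2378711/56 ≈ -42477.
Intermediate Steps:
I(f) = 1/(-58 + f)
I(114) - 1*42477 = 1/(-58 + 114) - 1*42477 = 1/56 - 42477 = -2378711/56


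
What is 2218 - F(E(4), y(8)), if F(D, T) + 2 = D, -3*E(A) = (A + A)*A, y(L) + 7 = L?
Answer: 6692/3 ≈ 2230.7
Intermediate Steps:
y(L) = -7 + L
E(A) = -2*A²/3 (E(A) = -(A + A)*A/3 = -2*A*A/3 = -2*A²/3)
F(D, T) = -2 + D
2218 - F(E(4), y(8)) = 2218 - (-2 - ⅔*4²) = 2218 - (-2 - ⅔*16) = 2218 - (-2 - 32/3) = 2218 - 1*(-38/3) = 2218 + 38/3 = 6692/3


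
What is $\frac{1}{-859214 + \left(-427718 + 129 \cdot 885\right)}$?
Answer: $- \frac{1}{1172767} \approx -8.5268 \cdot 10^{-7}$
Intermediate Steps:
$\frac{1}{-859214 + \left(-427718 + 129 \cdot 885\right)} = \frac{1}{-859214 + \left(-427718 + 114165\right)} = \frac{1}{-859214 - 313553} = \frac{1}{-1172767} = - \frac{1}{1172767}$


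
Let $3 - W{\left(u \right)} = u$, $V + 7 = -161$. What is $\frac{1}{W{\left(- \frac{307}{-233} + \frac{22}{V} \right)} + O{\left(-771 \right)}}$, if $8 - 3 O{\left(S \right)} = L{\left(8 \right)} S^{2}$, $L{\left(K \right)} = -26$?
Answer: $\frac{19572}{100831547867} \approx 1.9411 \cdot 10^{-7}$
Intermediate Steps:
$V = -168$ ($V = -7 - 161 = -168$)
$W{\left(u \right)} = 3 - u$
$O{\left(S \right)} = \frac{8}{3} + \frac{26 S^{2}}{3}$ ($O{\left(S \right)} = \frac{8}{3} - \frac{\left(-26\right) S^{2}}{3} = \frac{8}{3} + \frac{26 S^{2}}{3}$)
$\frac{1}{W{\left(- \frac{307}{-233} + \frac{22}{V} \right)} + O{\left(-771 \right)}} = \frac{1}{\left(3 - \left(- \frac{307}{-233} + \frac{22}{-168}\right)\right) + \left(\frac{8}{3} + \frac{26 \left(-771\right)^{2}}{3}\right)} = \frac{1}{\left(3 - \left(\left(-307\right) \left(- \frac{1}{233}\right) + 22 \left(- \frac{1}{168}\right)\right)\right) + \left(\frac{8}{3} + \frac{26}{3} \cdot 594441\right)} = \frac{1}{\left(3 - \left(\frac{307}{233} - \frac{11}{84}\right)\right) + \left(\frac{8}{3} + 5151822\right)} = \frac{1}{\left(3 - \frac{23225}{19572}\right) + \frac{15455474}{3}} = \frac{1}{\frac{35491}{19572} + \frac{15455474}{3}} = \frac{1}{\frac{100831547867}{19572}} = \frac{19572}{100831547867}$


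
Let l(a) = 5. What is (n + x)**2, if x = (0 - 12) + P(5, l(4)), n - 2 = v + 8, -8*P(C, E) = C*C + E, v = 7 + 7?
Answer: 1089/16 ≈ 68.063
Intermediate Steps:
v = 14
P(C, E) = -E/8 - C**2/8 (P(C, E) = -(C*C + E)/8 = -(C**2 + E)/8 = -(E + C**2)/8 = -E/8 - C**2/8)
n = 24 (n = 2 + (14 + 8) = 2 + 22 = 24)
x = -63/4 (x = (0 - 12) + (-1/8*5 - 1/8*5**2) = -12 + (-5/8 - 1/8*25) = -12 + (-5/8 - 25/8) = -12 - 15/4 = -63/4 ≈ -15.750)
(n + x)**2 = (24 - 63/4)**2 = (33/4)**2 = 1089/16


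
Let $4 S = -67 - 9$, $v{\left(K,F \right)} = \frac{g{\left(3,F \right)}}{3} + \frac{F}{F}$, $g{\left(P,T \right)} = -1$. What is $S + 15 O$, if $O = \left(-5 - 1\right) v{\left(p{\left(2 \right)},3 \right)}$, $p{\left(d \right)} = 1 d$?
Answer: $-79$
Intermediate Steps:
$p{\left(d \right)} = d$
$v{\left(K,F \right)} = \frac{2}{3}$ ($v{\left(K,F \right)} = - \frac{1}{3} + \frac{F}{F} = \left(-1\right) \frac{1}{3} + 1 = - \frac{1}{3} + 1 = \frac{2}{3}$)
$S = -19$ ($S = \frac{-67 - 9}{4} = \frac{1}{4} \left(-76\right) = -19$)
$O = -4$ ($O = \left(-5 - 1\right) \frac{2}{3} = \left(-6\right) \frac{2}{3} = -4$)
$S + 15 O = -19 + 15 \left(-4\right) = -19 - 60 = -79$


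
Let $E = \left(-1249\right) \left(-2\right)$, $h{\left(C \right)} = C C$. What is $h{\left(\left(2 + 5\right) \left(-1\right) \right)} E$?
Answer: $122402$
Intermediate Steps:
$h{\left(C \right)} = C^{2}$
$E = 2498$
$h{\left(\left(2 + 5\right) \left(-1\right) \right)} E = \left(\left(2 + 5\right) \left(-1\right)\right)^{2} \cdot 2498 = \left(7 \left(-1\right)\right)^{2} \cdot 2498 = \left(-7\right)^{2} \cdot 2498 = 49 \cdot 2498 = 122402$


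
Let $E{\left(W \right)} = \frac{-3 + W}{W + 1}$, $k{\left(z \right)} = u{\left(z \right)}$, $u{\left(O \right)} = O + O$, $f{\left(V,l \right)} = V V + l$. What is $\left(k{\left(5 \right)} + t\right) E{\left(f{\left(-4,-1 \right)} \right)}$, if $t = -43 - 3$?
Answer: $-27$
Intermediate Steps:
$f{\left(V,l \right)} = l + V^{2}$ ($f{\left(V,l \right)} = V^{2} + l = l + V^{2}$)
$u{\left(O \right)} = 2 O$
$k{\left(z \right)} = 2 z$
$t = -46$ ($t = -43 - 3 = -46$)
$E{\left(W \right)} = \frac{-3 + W}{1 + W}$
$\left(k{\left(5 \right)} + t\right) E{\left(f{\left(-4,-1 \right)} \right)} = \left(2 \cdot 5 - 46\right) \frac{-3 - \left(1 - \left(-4\right)^{2}\right)}{1 - \left(1 - \left(-4\right)^{2}\right)} = \left(10 - 46\right) \frac{-3 + \left(-1 + 16\right)}{1 + \left(-1 + 16\right)} = - 36 \frac{-3 + 15}{1 + 15} = - 36 \cdot \frac{1}{16} \cdot 12 = \left(-36\right) \frac{3}{4} = -27$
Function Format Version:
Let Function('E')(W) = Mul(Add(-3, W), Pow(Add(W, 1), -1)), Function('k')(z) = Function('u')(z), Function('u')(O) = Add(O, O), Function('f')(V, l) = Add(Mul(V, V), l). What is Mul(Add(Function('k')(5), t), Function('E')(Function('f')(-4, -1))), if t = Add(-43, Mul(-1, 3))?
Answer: -27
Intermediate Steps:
Function('f')(V, l) = Add(l, Pow(V, 2)) (Function('f')(V, l) = Add(Pow(V, 2), l) = Add(l, Pow(V, 2)))
Function('u')(O) = Mul(2, O)
Function('k')(z) = Mul(2, z)
t = -46 (t = Add(-43, -3) = -46)
Function('E')(W) = Mul(Pow(Add(1, W), -1), Add(-3, W)) (Function('E')(W) = Mul(Add(-3, W), Pow(Add(1, W), -1)) = Mul(Pow(Add(1, W), -1), Add(-3, W)))
Mul(Add(Function('k')(5), t), Function('E')(Function('f')(-4, -1))) = Mul(Add(Mul(2, 5), -46), Mul(Pow(Add(1, Add(-1, Pow(-4, 2))), -1), Add(-3, Add(-1, Pow(-4, 2))))) = Mul(Add(10, -46), Mul(Pow(Add(1, Add(-1, 16)), -1), Add(-3, Add(-1, 16)))) = Mul(-36, Mul(Pow(Add(1, 15), -1), Add(-3, 15))) = Mul(-36, Mul(Pow(16, -1), 12)) = Mul(-36, Mul(Rational(1, 16), 12)) = Mul(-36, Rational(3, 4)) = -27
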